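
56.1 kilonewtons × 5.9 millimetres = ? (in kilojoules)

56.1 × 10³ × 5.9 × 10⁻³ = 330.99 J

0.33099 kilojoules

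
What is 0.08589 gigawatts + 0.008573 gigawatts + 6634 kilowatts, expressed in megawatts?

In megawatts:
  0.08589 gigawatts = 0.08589e3 megawatts = 85.89
  0.008573 gigawatts = 0.008573e3 megawatts = 8.573
  6634 kilowatts = 6634e-3 megawatts = 6.634
Sum: 85.89 + 8.573 + 6.634 = 101.097

101.097 megawatts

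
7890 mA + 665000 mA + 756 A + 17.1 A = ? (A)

In A:
  7890 mA = 7890 × 10⁻³ A = 7.89
  665000 mA = 665000 × 10⁻³ A = 665
  756 A → 756
  17.1 A → 17.1
Sum: 7.89 + 665 + 756 + 17.1 = 1445.99

1445.99 A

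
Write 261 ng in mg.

nano = 1e-9, milli = 1e-3; factor is 1e-6.
261 × 1e-6 = 0.000261

0.000261 mg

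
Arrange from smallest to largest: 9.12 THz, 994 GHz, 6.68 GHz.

9.12 THz = 9120000000000 Hz
994 GHz = 994000000000 Hz
6.68 GHz = 6680000000 Hz

6.68 GHz < 994 GHz < 9.12 THz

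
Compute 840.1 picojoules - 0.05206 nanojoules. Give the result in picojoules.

788.04 picojoules

In picojoules:
  840.1 picojoules → 840.1
  0.05206 nanojoules = 0.05206e3 picojoules = 52.06
Difference: 840.1 - 52.06 = 788.04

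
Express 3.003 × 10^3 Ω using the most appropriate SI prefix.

3.003 kΩ

= 3.003 × 10^3 Ω; 10^3 is kilo.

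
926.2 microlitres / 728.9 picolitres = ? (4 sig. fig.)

(926.2e-6) / (728.9e-12) = 1.2707e6

1271000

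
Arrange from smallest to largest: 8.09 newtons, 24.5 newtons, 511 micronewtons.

8.09 newtons = 8.09 newtons
24.5 newtons = 24.5 newtons
511 micronewtons = 0.000511 newtons

511 micronewtons < 8.09 newtons < 24.5 newtons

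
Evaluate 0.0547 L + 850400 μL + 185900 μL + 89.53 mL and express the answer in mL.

In mL:
  0.0547 L = 0.0547 × 10³ mL = 54.7
  850400 μL = 850400 × 10⁻³ mL = 850.4
  185900 μL = 185900 × 10⁻³ mL = 185.9
  89.53 mL → 89.53
Sum: 54.7 + 850.4 + 185.9 + 89.53 = 1180.53

1180.53 mL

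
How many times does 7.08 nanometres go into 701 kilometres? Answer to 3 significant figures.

(701e3) / (7.08e-9) = 99.01e12

99000000000000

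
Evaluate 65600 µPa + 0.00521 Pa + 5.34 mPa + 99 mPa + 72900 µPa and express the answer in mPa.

248.05 mPa

In mPa:
  65600 µPa = 65600 × 10⁻³ mPa = 65.6
  0.00521 Pa = 0.00521 × 10³ mPa = 5.21
  5.34 mPa → 5.34
  99 mPa → 99
  72900 µPa = 72900 × 10⁻³ mPa = 72.9
Sum: 65.6 + 5.21 + 5.34 + 99 + 72.9 = 248.05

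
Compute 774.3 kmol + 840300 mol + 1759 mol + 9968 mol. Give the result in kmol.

1626.327 kmol

In kmol:
  774.3 kmol → 774.3
  840300 mol = 840300 × 10^-3 kmol = 840.3
  1759 mol = 1759 × 10^-3 kmol = 1.759
  9968 mol = 9968 × 10^-3 kmol = 9.968
Sum: 774.3 + 840.3 + 1.759 + 9.968 = 1626.327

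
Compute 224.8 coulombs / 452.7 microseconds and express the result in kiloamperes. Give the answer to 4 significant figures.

496.6 kiloamperes

(224.8) / (452.7e-6) = 0.496576e6 A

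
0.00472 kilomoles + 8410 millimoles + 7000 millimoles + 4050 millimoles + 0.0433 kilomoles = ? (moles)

In moles:
  0.00472 kilomoles = 0.00472 × 10^3 moles = 4.72
  8410 millimoles = 8410 × 10^-3 moles = 8.41
  7000 millimoles = 7000 × 10^-3 moles = 7
  4050 millimoles = 4050 × 10^-3 moles = 4.05
  0.0433 kilomoles = 0.0433 × 10^3 moles = 43.3
Sum: 4.72 + 8.41 + 7 + 4.05 + 43.3 = 67.48

67.48 moles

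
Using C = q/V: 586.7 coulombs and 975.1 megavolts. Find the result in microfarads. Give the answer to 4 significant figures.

(586.7) / (975.1e6) = 0.601682e-6 F

0.6017 microfarads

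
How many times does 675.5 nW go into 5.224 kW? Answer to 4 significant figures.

(5.224e3) / (675.5e-9) = 0.0077335e12

7734000000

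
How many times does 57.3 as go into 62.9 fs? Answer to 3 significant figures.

(62.9 × 10^-15) / (57.3 × 10^-18) = 1.098 × 10^3

1100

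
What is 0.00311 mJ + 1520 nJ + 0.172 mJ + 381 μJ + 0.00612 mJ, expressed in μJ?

563.75 μJ

In μJ:
  0.00311 mJ = 0.00311e3 μJ = 3.11
  1520 nJ = 1520e-3 μJ = 1.52
  0.172 mJ = 0.172e3 μJ = 172
  381 μJ → 381
  0.00612 mJ = 0.00612e3 μJ = 6.12
Sum: 3.11 + 1.52 + 172 + 381 + 6.12 = 563.75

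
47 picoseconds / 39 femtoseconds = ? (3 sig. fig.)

(47e-12) / (39e-15) = 1.205e3

1210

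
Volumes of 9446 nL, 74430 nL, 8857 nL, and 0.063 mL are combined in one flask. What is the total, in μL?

In μL:
  9446 nL = 9446 × 10^-3 μL = 9.446
  74430 nL = 74430 × 10^-3 μL = 74.43
  8857 nL = 8857 × 10^-3 μL = 8.857
  0.063 mL = 0.063 × 10^3 μL = 63
Sum: 9.446 + 74.43 + 8.857 + 63 = 155.733

155.733 μL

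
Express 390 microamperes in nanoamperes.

390000 nanoamperes

micro = 10⁻⁶, nano = 10⁻⁹; factor is 10³.
390 × 10³ = 390000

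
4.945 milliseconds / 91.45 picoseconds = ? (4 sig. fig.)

54070000

(4.945e-3) / (91.45e-12) = 0.054073e9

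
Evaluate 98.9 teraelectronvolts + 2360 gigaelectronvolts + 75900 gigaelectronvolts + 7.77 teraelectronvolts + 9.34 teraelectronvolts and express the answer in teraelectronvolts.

In teraelectronvolts:
  98.9 teraelectronvolts → 98.9
  2360 gigaelectronvolts = 2360e-3 teraelectronvolts = 2.36
  75900 gigaelectronvolts = 75900e-3 teraelectronvolts = 75.9
  7.77 teraelectronvolts → 7.77
  9.34 teraelectronvolts → 9.34
Sum: 98.9 + 2.36 + 75.9 + 7.77 + 9.34 = 194.27

194.27 teraelectronvolts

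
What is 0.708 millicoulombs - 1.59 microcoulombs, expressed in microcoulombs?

706.41 microcoulombs

In microcoulombs:
  0.708 millicoulombs = 0.708 × 10^3 microcoulombs = 708
  1.59 microcoulombs → 1.59
Difference: 708 - 1.59 = 706.41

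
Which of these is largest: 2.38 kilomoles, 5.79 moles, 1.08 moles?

2.38 kilomoles = 2380 moles
5.79 moles = 5.79 moles
1.08 moles = 1.08 moles

2.38 kilomoles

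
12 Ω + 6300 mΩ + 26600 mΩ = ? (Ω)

In Ω:
  12 Ω → 12
  6300 mΩ = 6300 × 10⁻³ Ω = 6.3
  26600 mΩ = 26600 × 10⁻³ Ω = 26.6
Sum: 12 + 6.3 + 26.6 = 44.9

44.9 Ω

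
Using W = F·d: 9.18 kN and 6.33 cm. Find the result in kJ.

9.18e3 × 6.33e-2 = 58.1094e1 J

0.581094 kJ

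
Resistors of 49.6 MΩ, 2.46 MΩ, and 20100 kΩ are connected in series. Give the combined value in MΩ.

In MΩ:
  49.6 MΩ → 49.6
  2.46 MΩ → 2.46
  20100 kΩ = 20100e-3 MΩ = 20.1
Sum: 49.6 + 2.46 + 20.1 = 72.16

72.16 MΩ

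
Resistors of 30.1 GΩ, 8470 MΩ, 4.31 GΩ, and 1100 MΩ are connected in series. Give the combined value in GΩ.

43.98 GΩ

In GΩ:
  30.1 GΩ → 30.1
  8470 MΩ = 8470e-3 GΩ = 8.47
  4.31 GΩ → 4.31
  1100 MΩ = 1100e-3 GΩ = 1.1
Sum: 30.1 + 8.47 + 4.31 + 1.1 = 43.98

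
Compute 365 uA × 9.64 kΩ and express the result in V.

365e-6 × 9.64e3 = 3518.6e-3 V

3.5186 V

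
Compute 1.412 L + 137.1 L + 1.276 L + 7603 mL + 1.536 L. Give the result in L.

In L:
  1.412 L → 1.412
  137.1 L → 137.1
  1.276 L → 1.276
  7603 mL = 7603e-3 L = 7.603
  1.536 L → 1.536
Sum: 1.412 + 137.1 + 1.276 + 7.603 + 1.536 = 148.927

148.927 L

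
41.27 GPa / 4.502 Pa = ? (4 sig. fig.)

(41.27 × 10⁹) / (4.502) = 9.167 × 10⁹

9167000000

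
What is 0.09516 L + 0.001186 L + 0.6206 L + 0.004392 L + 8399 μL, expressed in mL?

729.737 mL

In mL:
  0.09516 L = 0.09516 × 10^3 mL = 95.16
  0.001186 L = 0.001186 × 10^3 mL = 1.186
  0.6206 L = 0.6206 × 10^3 mL = 620.6
  0.004392 L = 0.004392 × 10^3 mL = 4.392
  8399 μL = 8399 × 10^-3 mL = 8.399
Sum: 95.16 + 1.186 + 620.6 + 4.392 + 8.399 = 729.737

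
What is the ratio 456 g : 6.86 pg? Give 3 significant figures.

66500000000000

(456) / (6.86 × 10^-12) = 66.47 × 10^12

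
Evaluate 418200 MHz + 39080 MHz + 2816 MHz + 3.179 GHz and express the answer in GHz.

In GHz:
  418200 MHz = 418200 × 10^-3 GHz = 418.2
  39080 MHz = 39080 × 10^-3 GHz = 39.08
  2816 MHz = 2816 × 10^-3 GHz = 2.816
  3.179 GHz → 3.179
Sum: 418.2 + 39.08 + 2.816 + 3.179 = 463.275

463.275 GHz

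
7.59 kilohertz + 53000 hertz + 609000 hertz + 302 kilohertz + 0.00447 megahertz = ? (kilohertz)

976.06 kilohertz

In kilohertz:
  7.59 kilohertz → 7.59
  53000 hertz = 53000 × 10^-3 kilohertz = 53
  609000 hertz = 609000 × 10^-3 kilohertz = 609
  302 kilohertz → 302
  0.00447 megahertz = 0.00447 × 10^3 kilohertz = 4.47
Sum: 7.59 + 53 + 609 + 302 + 4.47 = 976.06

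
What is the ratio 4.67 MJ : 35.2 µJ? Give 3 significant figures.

(4.67e6) / (35.2e-6) = 0.1327e12

133000000000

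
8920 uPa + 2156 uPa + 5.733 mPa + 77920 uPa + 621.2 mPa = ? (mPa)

In mPa:
  8920 uPa = 8920e-3 mPa = 8.92
  2156 uPa = 2156e-3 mPa = 2.156
  5.733 mPa → 5.733
  77920 uPa = 77920e-3 mPa = 77.92
  621.2 mPa → 621.2
Sum: 8.92 + 2.156 + 5.733 + 77.92 + 621.2 = 715.929

715.929 mPa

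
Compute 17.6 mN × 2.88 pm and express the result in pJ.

17.6 × 10⁻³ × 2.88 × 10⁻¹² = 50.688 × 10⁻¹⁵ J

0.050688 pJ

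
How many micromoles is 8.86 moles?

8860000 micromoles

(no prefix) = 1e0, micro = 1e-6; factor is 1e6.
8.86 × 1e6 = 8860000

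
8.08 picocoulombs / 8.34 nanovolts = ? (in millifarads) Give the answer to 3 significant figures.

0.969 millifarads

(8.08 × 10⁻¹²) / (8.34 × 10⁻⁹) = 0.96882 × 10⁻³ F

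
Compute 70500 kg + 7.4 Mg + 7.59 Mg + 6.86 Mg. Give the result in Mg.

92.35 Mg

In Mg:
  70500 kg = 70500e-3 Mg = 70.5
  7.4 Mg → 7.4
  7.59 Mg → 7.59
  6.86 Mg → 6.86
Sum: 70.5 + 7.4 + 7.59 + 6.86 = 92.35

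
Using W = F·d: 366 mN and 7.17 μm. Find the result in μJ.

2.62422 μJ

366 × 10⁻³ × 7.17 × 10⁻⁶ = 2624.22 × 10⁻⁹ J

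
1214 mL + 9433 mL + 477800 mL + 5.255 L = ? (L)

In L:
  1214 mL = 1214 × 10⁻³ L = 1.214
  9433 mL = 9433 × 10⁻³ L = 9.433
  477800 mL = 477800 × 10⁻³ L = 477.8
  5.255 L → 5.255
Sum: 1.214 + 9.433 + 477.8 + 5.255 = 493.702

493.702 L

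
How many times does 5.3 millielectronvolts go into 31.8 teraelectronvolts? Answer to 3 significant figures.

6000000000000000

(31.8e12) / (5.3e-3) = 6e15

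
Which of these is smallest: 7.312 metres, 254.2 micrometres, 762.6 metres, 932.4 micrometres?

254.2 micrometres

7.312 metres = 7.312 metres
254.2 micrometres = 0.0002542 metres
762.6 metres = 762.6 metres
932.4 micrometres = 0.0009324 metres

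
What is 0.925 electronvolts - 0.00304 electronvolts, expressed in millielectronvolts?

921.96 millielectronvolts

In millielectronvolts:
  0.925 electronvolts = 0.925 × 10^3 millielectronvolts = 925
  0.00304 electronvolts = 0.00304 × 10^3 millielectronvolts = 3.04
Difference: 925 - 3.04 = 921.96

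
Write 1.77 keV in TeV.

0.00000000177 TeV

kilo = 1e3, tera = 1e12; factor is 1e-9.
1.77 × 1e-9 = 0.00000000177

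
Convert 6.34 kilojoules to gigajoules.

kilo = 10^3, giga = 10^9; factor is 10^-6.
6.34 × 10^-6 = 0.00000634

0.00000634 gigajoules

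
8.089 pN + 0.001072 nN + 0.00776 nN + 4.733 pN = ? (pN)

21.654 pN

In pN:
  8.089 pN → 8.089
  0.001072 nN = 0.001072 × 10³ pN = 1.072
  0.00776 nN = 0.00776 × 10³ pN = 7.76
  4.733 pN → 4.733
Sum: 8.089 + 1.072 + 7.76 + 4.733 = 21.654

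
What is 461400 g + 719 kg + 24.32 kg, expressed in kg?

1204.72 kg

In kg:
  461400 g = 461400 × 10⁻³ kg = 461.4
  719 kg → 719
  24.32 kg → 24.32
Sum: 461.4 + 719 + 24.32 = 1204.72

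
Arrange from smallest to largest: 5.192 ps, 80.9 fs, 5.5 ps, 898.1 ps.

80.9 fs < 5.192 ps < 5.5 ps < 898.1 ps

5.192 ps = 0.000000000005192 s
80.9 fs = 0.0000000000000809 s
5.5 ps = 0.0000000000055 s
898.1 ps = 0.0000000008981 s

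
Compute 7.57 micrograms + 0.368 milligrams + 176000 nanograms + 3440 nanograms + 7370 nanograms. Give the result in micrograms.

In micrograms:
  7.57 micrograms → 7.57
  0.368 milligrams = 0.368 × 10^3 micrograms = 368
  176000 nanograms = 176000 × 10^-3 micrograms = 176
  3440 nanograms = 3440 × 10^-3 micrograms = 3.44
  7370 nanograms = 7370 × 10^-3 micrograms = 7.37
Sum: 7.57 + 368 + 176 + 3.44 + 7.37 = 562.38

562.38 micrograms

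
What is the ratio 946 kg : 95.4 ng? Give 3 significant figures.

(946e3) / (95.4e-9) = 9.916e12

9920000000000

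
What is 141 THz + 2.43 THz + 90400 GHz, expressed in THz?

233.83 THz

In THz:
  141 THz → 141
  2.43 THz → 2.43
  90400 GHz = 90400 × 10⁻³ THz = 90.4
Sum: 141 + 2.43 + 90.4 = 233.83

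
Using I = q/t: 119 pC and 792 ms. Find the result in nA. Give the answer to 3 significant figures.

(119 × 10^-12) / (792 × 10^-3) = 0.15025 × 10^-9 A

0.150 nA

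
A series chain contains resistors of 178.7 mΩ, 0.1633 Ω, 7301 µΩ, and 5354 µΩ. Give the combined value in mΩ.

In mΩ:
  178.7 mΩ → 178.7
  0.1633 Ω = 0.1633e3 mΩ = 163.3
  7301 µΩ = 7301e-3 mΩ = 7.301
  5354 µΩ = 5354e-3 mΩ = 5.354
Sum: 178.7 + 163.3 + 7.301 + 5.354 = 354.655

354.655 mΩ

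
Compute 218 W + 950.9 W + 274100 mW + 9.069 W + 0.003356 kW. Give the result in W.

1455.425 W

In W:
  218 W → 218
  950.9 W → 950.9
  274100 mW = 274100 × 10⁻³ W = 274.1
  9.069 W → 9.069
  0.003356 kW = 0.003356 × 10³ W = 3.356
Sum: 218 + 950.9 + 274.1 + 9.069 + 3.356 = 1455.425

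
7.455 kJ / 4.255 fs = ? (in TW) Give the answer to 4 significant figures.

1752000 TW

(7.455 × 10^3) / (4.255 × 10^-15) = 1.75206 × 10^18 W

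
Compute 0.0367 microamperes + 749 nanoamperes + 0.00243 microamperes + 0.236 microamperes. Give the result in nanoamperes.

In nanoamperes:
  0.0367 microamperes = 0.0367 × 10³ nanoamperes = 36.7
  749 nanoamperes → 749
  0.00243 microamperes = 0.00243 × 10³ nanoamperes = 2.43
  0.236 microamperes = 0.236 × 10³ nanoamperes = 236
Sum: 36.7 + 749 + 2.43 + 236 = 1024.13

1024.13 nanoamperes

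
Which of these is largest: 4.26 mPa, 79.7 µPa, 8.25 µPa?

4.26 mPa = 0.00426 Pa
79.7 µPa = 0.0000797 Pa
8.25 µPa = 0.00000825 Pa

4.26 mPa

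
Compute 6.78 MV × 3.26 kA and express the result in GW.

6.78 × 10⁶ × 3.26 × 10³ = 22.1028 × 10⁹ W

22.1028 GW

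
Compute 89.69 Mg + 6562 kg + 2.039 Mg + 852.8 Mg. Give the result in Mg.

In Mg:
  89.69 Mg → 89.69
  6562 kg = 6562 × 10^-3 Mg = 6.562
  2.039 Mg → 2.039
  852.8 Mg → 852.8
Sum: 89.69 + 6.562 + 2.039 + 852.8 = 951.091

951.091 Mg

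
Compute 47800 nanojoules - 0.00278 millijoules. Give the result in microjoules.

In microjoules:
  47800 nanojoules = 47800e-3 microjoules = 47.8
  0.00278 millijoules = 0.00278e3 microjoules = 2.78
Difference: 47.8 - 2.78 = 45.02

45.02 microjoules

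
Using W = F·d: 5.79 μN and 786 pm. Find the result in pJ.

5.79 × 10⁻⁶ × 786 × 10⁻¹² = 4550.94 × 10⁻¹⁸ J

0.00455094 pJ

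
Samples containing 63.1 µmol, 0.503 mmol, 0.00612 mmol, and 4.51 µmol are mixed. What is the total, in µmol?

576.73 µmol

In µmol:
  63.1 µmol → 63.1
  0.503 mmol = 0.503 × 10^3 µmol = 503
  0.00612 mmol = 0.00612 × 10^3 µmol = 6.12
  4.51 µmol → 4.51
Sum: 63.1 + 503 + 6.12 + 4.51 = 576.73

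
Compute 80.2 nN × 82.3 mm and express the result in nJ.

80.2 × 10⁻⁹ × 82.3 × 10⁻³ = 6600.46 × 10⁻¹² J

6.60046 nJ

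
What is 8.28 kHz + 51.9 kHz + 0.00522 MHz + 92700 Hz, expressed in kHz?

In kHz:
  8.28 kHz → 8.28
  51.9 kHz → 51.9
  0.00522 MHz = 0.00522 × 10³ kHz = 5.22
  92700 Hz = 92700 × 10⁻³ kHz = 92.7
Sum: 8.28 + 51.9 + 5.22 + 92.7 = 158.1

158.1 kHz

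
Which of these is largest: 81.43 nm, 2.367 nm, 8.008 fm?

81.43 nm

81.43 nm = 0.00000008143 m
2.367 nm = 0.000000002367 m
8.008 fm = 0.000000000000008008 m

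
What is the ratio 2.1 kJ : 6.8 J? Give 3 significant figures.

(2.1e3) / (6.8) = 0.3088e3

309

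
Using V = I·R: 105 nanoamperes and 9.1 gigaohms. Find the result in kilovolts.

0.9555 kilovolts

105 × 10^-9 × 9.1 × 10^9 = 955.5 V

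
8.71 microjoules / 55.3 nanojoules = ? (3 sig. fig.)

158

(8.71 × 10⁻⁶) / (55.3 × 10⁻⁹) = 0.1575 × 10³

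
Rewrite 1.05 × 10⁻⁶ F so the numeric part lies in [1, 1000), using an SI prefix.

1.05 μF

= 1.05 × 10⁻⁶ F; 10⁻⁶ is micro.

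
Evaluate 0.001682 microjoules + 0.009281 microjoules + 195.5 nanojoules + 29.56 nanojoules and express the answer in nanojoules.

236.023 nanojoules

In nanojoules:
  0.001682 microjoules = 0.001682e3 nanojoules = 1.682
  0.009281 microjoules = 0.009281e3 nanojoules = 9.281
  195.5 nanojoules → 195.5
  29.56 nanojoules → 29.56
Sum: 1.682 + 9.281 + 195.5 + 29.56 = 236.023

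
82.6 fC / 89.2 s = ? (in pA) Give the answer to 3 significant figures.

0.000926 pA

(82.6 × 10⁻¹⁵) / (89.2) = 0.92601 × 10⁻¹⁵ A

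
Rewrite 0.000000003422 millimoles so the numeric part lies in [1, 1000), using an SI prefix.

3.422 picomoles

= 3.422 × 10^-12 moles; 10^-12 is pico.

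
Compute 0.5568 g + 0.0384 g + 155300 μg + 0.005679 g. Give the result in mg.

In mg:
  0.5568 g = 0.5568e3 mg = 556.8
  0.0384 g = 0.0384e3 mg = 38.4
  155300 μg = 155300e-3 mg = 155.3
  0.005679 g = 0.005679e3 mg = 5.679
Sum: 556.8 + 38.4 + 155.3 + 5.679 = 756.179

756.179 mg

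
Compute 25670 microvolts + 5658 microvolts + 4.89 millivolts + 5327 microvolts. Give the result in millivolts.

41.545 millivolts

In millivolts:
  25670 microvolts = 25670 × 10⁻³ millivolts = 25.67
  5658 microvolts = 5658 × 10⁻³ millivolts = 5.658
  4.89 millivolts → 4.89
  5327 microvolts = 5327 × 10⁻³ millivolts = 5.327
Sum: 25.67 + 5.658 + 4.89 + 5.327 = 41.545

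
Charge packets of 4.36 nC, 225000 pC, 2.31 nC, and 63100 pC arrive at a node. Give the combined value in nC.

In nC:
  4.36 nC → 4.36
  225000 pC = 225000 × 10⁻³ nC = 225
  2.31 nC → 2.31
  63100 pC = 63100 × 10⁻³ nC = 63.1
Sum: 4.36 + 225 + 2.31 + 63.1 = 294.77

294.77 nC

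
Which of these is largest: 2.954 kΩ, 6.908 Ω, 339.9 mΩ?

2.954 kΩ

2.954 kΩ = 2954 Ω
6.908 Ω = 6.908 Ω
339.9 mΩ = 0.3399 Ω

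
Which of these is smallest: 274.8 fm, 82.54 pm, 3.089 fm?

3.089 fm

274.8 fm = 0.0000000000002748 m
82.54 pm = 0.00000000008254 m
3.089 fm = 0.000000000000003089 m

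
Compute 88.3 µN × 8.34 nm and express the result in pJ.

0.736422 pJ

88.3 × 10^-6 × 8.34 × 10^-9 = 736.422 × 10^-15 J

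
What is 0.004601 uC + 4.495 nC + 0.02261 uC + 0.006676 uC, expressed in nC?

In nC:
  0.004601 uC = 0.004601 × 10^3 nC = 4.601
  4.495 nC → 4.495
  0.02261 uC = 0.02261 × 10^3 nC = 22.61
  0.006676 uC = 0.006676 × 10^3 nC = 6.676
Sum: 4.601 + 4.495 + 22.61 + 6.676 = 38.382

38.382 nC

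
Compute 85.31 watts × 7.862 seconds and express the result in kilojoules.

85.31 × 7.862 = 670.70722 J

0.67070722 kilojoules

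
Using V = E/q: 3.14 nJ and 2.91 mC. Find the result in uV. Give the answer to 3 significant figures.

(3.14 × 10^-9) / (2.91 × 10^-3) = 1.079 × 10^-6 V

1.08 uV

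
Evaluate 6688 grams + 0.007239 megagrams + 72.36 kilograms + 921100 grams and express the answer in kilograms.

In kilograms:
  6688 grams = 6688 × 10^-3 kilograms = 6.688
  0.007239 megagrams = 0.007239 × 10^3 kilograms = 7.239
  72.36 kilograms → 72.36
  921100 grams = 921100 × 10^-3 kilograms = 921.1
Sum: 6.688 + 7.239 + 72.36 + 921.1 = 1007.387

1007.387 kilograms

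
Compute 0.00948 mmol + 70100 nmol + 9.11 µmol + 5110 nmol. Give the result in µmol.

In µmol:
  0.00948 mmol = 0.00948e3 µmol = 9.48
  70100 nmol = 70100e-3 µmol = 70.1
  9.11 µmol → 9.11
  5110 nmol = 5110e-3 µmol = 5.11
Sum: 9.48 + 70.1 + 9.11 + 5.11 = 93.8

93.8 µmol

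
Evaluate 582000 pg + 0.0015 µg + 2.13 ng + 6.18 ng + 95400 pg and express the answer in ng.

687.21 ng

In ng:
  582000 pg = 582000 × 10⁻³ ng = 582
  0.0015 µg = 0.0015 × 10³ ng = 1.5
  2.13 ng → 2.13
  6.18 ng → 6.18
  95400 pg = 95400 × 10⁻³ ng = 95.4
Sum: 582 + 1.5 + 2.13 + 6.18 + 95.4 = 687.21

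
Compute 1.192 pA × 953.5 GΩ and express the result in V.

1.192 × 10⁻¹² × 953.5 × 10⁹ = 1136.572 × 10⁻³ V

1.136572 V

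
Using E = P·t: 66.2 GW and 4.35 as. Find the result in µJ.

0.28797 µJ

66.2e9 × 4.35e-18 = 287.97e-9 J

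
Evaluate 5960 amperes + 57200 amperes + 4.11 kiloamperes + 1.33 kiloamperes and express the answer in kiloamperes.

In kiloamperes:
  5960 amperes = 5960 × 10⁻³ kiloamperes = 5.96
  57200 amperes = 57200 × 10⁻³ kiloamperes = 57.2
  4.11 kiloamperes → 4.11
  1.33 kiloamperes → 1.33
Sum: 5.96 + 57.2 + 4.11 + 1.33 = 68.6

68.6 kiloamperes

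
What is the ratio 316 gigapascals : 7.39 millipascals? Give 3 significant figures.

(316 × 10⁹) / (7.39 × 10⁻³) = 42.76 × 10¹²

42800000000000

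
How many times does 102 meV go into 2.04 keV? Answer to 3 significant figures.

(2.04 × 10³) / (102 × 10⁻³) = 0.02 × 10⁶

20000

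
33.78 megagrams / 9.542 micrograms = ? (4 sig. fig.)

(33.78 × 10⁶) / (9.542 × 10⁻⁶) = 3.5401 × 10¹²

3540000000000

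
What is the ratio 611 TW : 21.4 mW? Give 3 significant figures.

28600000000000000

(611 × 10^12) / (21.4 × 10^-3) = 28.55 × 10^15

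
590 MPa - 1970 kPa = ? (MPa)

588.03 MPa

In MPa:
  590 MPa → 590
  1970 kPa = 1970e-3 MPa = 1.97
Difference: 590 - 1.97 = 588.03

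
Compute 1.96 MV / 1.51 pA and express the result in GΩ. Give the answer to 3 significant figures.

1300000000 GΩ

(1.96 × 10⁶) / (1.51 × 10⁻¹²) = 1.298 × 10¹⁸ Ω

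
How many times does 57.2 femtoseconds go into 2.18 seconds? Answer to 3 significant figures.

38100000000000

(2.18) / (57.2 × 10⁻¹⁵) = 0.03811 × 10¹⁵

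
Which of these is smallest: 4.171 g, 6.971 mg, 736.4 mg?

4.171 g = 4.171 g
6.971 mg = 0.006971 g
736.4 mg = 0.7364 g

6.971 mg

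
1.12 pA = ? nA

pico = 1e-12, nano = 1e-9; factor is 1e-3.
1.12 × 1e-3 = 0.00112

0.00112 nA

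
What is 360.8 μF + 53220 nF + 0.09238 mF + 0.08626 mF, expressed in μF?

592.66 μF

In μF:
  360.8 μF → 360.8
  53220 nF = 53220 × 10^-3 μF = 53.22
  0.09238 mF = 0.09238 × 10^3 μF = 92.38
  0.08626 mF = 0.08626 × 10^3 μF = 86.26
Sum: 360.8 + 53.22 + 92.38 + 86.26 = 592.66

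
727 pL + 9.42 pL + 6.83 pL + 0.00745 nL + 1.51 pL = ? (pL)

752.21 pL

In pL:
  727 pL → 727
  9.42 pL → 9.42
  6.83 pL → 6.83
  0.00745 nL = 0.00745e3 pL = 7.45
  1.51 pL → 1.51
Sum: 727 + 9.42 + 6.83 + 7.45 + 1.51 = 752.21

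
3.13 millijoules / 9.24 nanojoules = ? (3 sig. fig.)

(3.13 × 10⁻³) / (9.24 × 10⁻⁹) = 0.3387 × 10⁶

339000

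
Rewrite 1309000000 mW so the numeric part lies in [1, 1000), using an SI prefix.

1.309 MW

= 1.309 × 10⁶ W; 10⁶ is mega.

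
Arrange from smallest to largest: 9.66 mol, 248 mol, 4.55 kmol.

9.66 mol = 9.66 mol
248 mol = 248 mol
4.55 kmol = 4550 mol

9.66 mol < 248 mol < 4.55 kmol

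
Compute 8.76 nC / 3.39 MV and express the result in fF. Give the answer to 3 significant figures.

2.58 fF

(8.76 × 10⁻⁹) / (3.39 × 10⁶) = 2.5841 × 10⁻¹⁵ F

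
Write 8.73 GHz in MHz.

giga = 1e9, mega = 1e6; factor is 1e3.
8.73 × 1e3 = 8730

8730 MHz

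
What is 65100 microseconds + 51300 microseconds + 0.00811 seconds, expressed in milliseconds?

124.51 milliseconds

In milliseconds:
  65100 microseconds = 65100 × 10⁻³ milliseconds = 65.1
  51300 microseconds = 51300 × 10⁻³ milliseconds = 51.3
  0.00811 seconds = 0.00811 × 10³ milliseconds = 8.11
Sum: 65.1 + 51.3 + 8.11 = 124.51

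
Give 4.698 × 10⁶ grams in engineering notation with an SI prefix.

4.698 megagrams

= 4.698 × 10⁶ grams; 10⁶ is mega.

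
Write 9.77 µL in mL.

micro = 10⁻⁶, milli = 10⁻³; factor is 10⁻³.
9.77 × 10⁻³ = 0.00977

0.00977 mL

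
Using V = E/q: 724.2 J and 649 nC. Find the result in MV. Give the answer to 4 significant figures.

(724.2) / (649 × 10⁻⁹) = 1.11587 × 10⁹ V

1116 MV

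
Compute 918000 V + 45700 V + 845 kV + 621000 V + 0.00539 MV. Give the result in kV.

In kV:
  918000 V = 918000e-3 kV = 918
  45700 V = 45700e-3 kV = 45.7
  845 kV → 845
  621000 V = 621000e-3 kV = 621
  0.00539 MV = 0.00539e3 kV = 5.39
Sum: 918 + 45.7 + 845 + 621 + 5.39 = 2435.09

2435.09 kV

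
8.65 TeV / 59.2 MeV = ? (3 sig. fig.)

(8.65 × 10¹²) / (59.2 × 10⁶) = 0.1461 × 10⁶

146000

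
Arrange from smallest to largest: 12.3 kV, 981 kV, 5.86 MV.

12.3 kV = 12300 V
981 kV = 981000 V
5.86 MV = 5860000 V

12.3 kV < 981 kV < 5.86 MV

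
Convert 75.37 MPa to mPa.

75370000000 mPa

mega = 10⁶, milli = 10⁻³; factor is 10⁹.
75.37 × 10⁹ = 75370000000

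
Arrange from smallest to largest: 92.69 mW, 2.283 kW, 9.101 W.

92.69 mW < 9.101 W < 2.283 kW

92.69 mW = 0.09269 W
2.283 kW = 2283 W
9.101 W = 9.101 W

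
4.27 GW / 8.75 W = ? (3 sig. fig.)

488000000

(4.27 × 10^9) / (8.75) = 0.488 × 10^9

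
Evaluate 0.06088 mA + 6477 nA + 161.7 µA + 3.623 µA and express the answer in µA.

In µA:
  0.06088 mA = 0.06088e3 µA = 60.88
  6477 nA = 6477e-3 µA = 6.477
  161.7 µA → 161.7
  3.623 µA → 3.623
Sum: 60.88 + 6.477 + 161.7 + 3.623 = 232.68

232.68 µA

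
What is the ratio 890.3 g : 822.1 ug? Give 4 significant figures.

(890.3) / (822.1e-6) = 1.083e6

1083000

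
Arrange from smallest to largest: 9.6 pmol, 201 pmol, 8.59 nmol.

9.6 pmol < 201 pmol < 8.59 nmol

9.6 pmol = 0.0000000000096 mol
201 pmol = 0.000000000201 mol
8.59 nmol = 0.00000000859 mol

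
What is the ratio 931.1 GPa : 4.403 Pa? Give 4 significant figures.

211500000000

(931.1 × 10^9) / (4.403) = 211.47 × 10^9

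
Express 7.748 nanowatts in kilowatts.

nano = 10^-9, kilo = 10^3; factor is 10^-12.
7.748 × 10^-12 = 0.000000000007748

0.000000000007748 kilowatts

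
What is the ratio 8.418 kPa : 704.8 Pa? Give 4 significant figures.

11.94

(8.418e3) / (704.8) = 0.011944e3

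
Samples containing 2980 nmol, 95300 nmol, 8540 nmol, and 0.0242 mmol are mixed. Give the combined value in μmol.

In μmol:
  2980 nmol = 2980 × 10⁻³ μmol = 2.98
  95300 nmol = 95300 × 10⁻³ μmol = 95.3
  8540 nmol = 8540 × 10⁻³ μmol = 8.54
  0.0242 mmol = 0.0242 × 10³ μmol = 24.2
Sum: 2.98 + 95.3 + 8.54 + 24.2 = 131.02

131.02 μmol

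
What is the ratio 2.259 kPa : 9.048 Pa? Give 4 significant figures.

249.7

(2.259 × 10³) / (9.048) = 0.24967 × 10³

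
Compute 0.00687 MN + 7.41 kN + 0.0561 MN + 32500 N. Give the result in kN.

102.88 kN

In kN:
  0.00687 MN = 0.00687e3 kN = 6.87
  7.41 kN → 7.41
  0.0561 MN = 0.0561e3 kN = 56.1
  32500 N = 32500e-3 kN = 32.5
Sum: 6.87 + 7.41 + 56.1 + 32.5 = 102.88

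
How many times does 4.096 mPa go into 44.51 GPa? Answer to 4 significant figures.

10870000000000

(44.51 × 10⁹) / (4.096 × 10⁻³) = 10.867 × 10¹²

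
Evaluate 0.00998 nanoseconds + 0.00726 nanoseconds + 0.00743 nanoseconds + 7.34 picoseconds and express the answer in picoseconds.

32.01 picoseconds

In picoseconds:
  0.00998 nanoseconds = 0.00998e3 picoseconds = 9.98
  0.00726 nanoseconds = 0.00726e3 picoseconds = 7.26
  0.00743 nanoseconds = 0.00743e3 picoseconds = 7.43
  7.34 picoseconds → 7.34
Sum: 9.98 + 7.26 + 7.43 + 7.34 = 32.01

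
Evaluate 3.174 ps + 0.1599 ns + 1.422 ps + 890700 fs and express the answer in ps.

In ps:
  3.174 ps → 3.174
  0.1599 ns = 0.1599 × 10^3 ps = 159.9
  1.422 ps → 1.422
  890700 fs = 890700 × 10^-3 ps = 890.7
Sum: 3.174 + 159.9 + 1.422 + 890.7 = 1055.196

1055.196 ps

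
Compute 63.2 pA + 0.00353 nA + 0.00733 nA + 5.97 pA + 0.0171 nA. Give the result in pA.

97.13 pA

In pA:
  63.2 pA → 63.2
  0.00353 nA = 0.00353 × 10³ pA = 3.53
  0.00733 nA = 0.00733 × 10³ pA = 7.33
  5.97 pA → 5.97
  0.0171 nA = 0.0171 × 10³ pA = 17.1
Sum: 63.2 + 3.53 + 7.33 + 5.97 + 17.1 = 97.13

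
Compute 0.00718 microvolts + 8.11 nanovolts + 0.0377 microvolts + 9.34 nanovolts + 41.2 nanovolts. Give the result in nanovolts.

103.53 nanovolts

In nanovolts:
  0.00718 microvolts = 0.00718e3 nanovolts = 7.18
  8.11 nanovolts → 8.11
  0.0377 microvolts = 0.0377e3 nanovolts = 37.7
  9.34 nanovolts → 9.34
  41.2 nanovolts → 41.2
Sum: 7.18 + 8.11 + 37.7 + 9.34 + 41.2 = 103.53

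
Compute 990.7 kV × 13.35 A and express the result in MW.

13.225845 MW

990.7 × 10^3 × 13.35 = 13225.845 × 10^3 W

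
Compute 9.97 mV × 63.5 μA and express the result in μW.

0.633095 μW

9.97e-3 × 63.5e-6 = 633.095e-9 W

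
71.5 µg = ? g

micro = 10^-6, (no prefix) = 10^0; factor is 10^-6.
71.5 × 10^-6 = 0.0000715

0.0000715 g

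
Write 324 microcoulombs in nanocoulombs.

324000 nanocoulombs

micro = 10⁻⁶, nano = 10⁻⁹; factor is 10³.
324 × 10³ = 324000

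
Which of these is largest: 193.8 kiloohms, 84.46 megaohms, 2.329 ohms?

84.46 megaohms

193.8 kiloohms = 193800 ohms
84.46 megaohms = 84460000 ohms
2.329 ohms = 2.329 ohms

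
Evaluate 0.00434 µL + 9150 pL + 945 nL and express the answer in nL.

958.49 nL

In nL:
  0.00434 µL = 0.00434e3 nL = 4.34
  9150 pL = 9150e-3 nL = 9.15
  945 nL → 945
Sum: 4.34 + 9.15 + 945 = 958.49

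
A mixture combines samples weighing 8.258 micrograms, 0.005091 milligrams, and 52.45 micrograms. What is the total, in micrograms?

In micrograms:
  8.258 micrograms → 8.258
  0.005091 milligrams = 0.005091 × 10^3 micrograms = 5.091
  52.45 micrograms → 52.45
Sum: 8.258 + 5.091 + 52.45 = 65.799

65.799 micrograms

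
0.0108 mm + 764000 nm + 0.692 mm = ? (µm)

1466.8 µm

In µm:
  0.0108 mm = 0.0108e3 µm = 10.8
  764000 nm = 764000e-3 µm = 764
  0.692 mm = 0.692e3 µm = 692
Sum: 10.8 + 764 + 692 = 1466.8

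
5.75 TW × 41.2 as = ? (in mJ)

0.2369 mJ

5.75 × 10¹² × 41.2 × 10⁻¹⁸ = 236.9 × 10⁻⁶ J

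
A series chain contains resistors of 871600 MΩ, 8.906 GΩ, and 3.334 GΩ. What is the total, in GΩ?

883.84 GΩ

In GΩ:
  871600 MΩ = 871600 × 10^-3 GΩ = 871.6
  8.906 GΩ → 8.906
  3.334 GΩ → 3.334
Sum: 871.6 + 8.906 + 3.334 = 883.84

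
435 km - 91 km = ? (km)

In km:
  435 km → 435
  91 km → 91
Difference: 435 - 91 = 344

344 km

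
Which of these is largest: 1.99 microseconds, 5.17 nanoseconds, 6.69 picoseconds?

1.99 microseconds

1.99 microseconds = 0.00000199 seconds
5.17 nanoseconds = 0.00000000517 seconds
6.69 picoseconds = 0.00000000000669 seconds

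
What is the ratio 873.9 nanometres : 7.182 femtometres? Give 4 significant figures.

(873.9e-9) / (7.182e-15) = 121.68e6

121700000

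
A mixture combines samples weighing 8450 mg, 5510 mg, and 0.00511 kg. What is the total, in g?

19.07 g

In g:
  8450 mg = 8450 × 10^-3 g = 8.45
  5510 mg = 5510 × 10^-3 g = 5.51
  0.00511 kg = 0.00511 × 10^3 g = 5.11
Sum: 8.45 + 5.51 + 5.11 = 19.07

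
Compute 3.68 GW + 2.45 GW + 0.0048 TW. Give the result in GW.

10.93 GW

In GW:
  3.68 GW → 3.68
  2.45 GW → 2.45
  0.0048 TW = 0.0048 × 10³ GW = 4.8
Sum: 3.68 + 2.45 + 4.8 = 10.93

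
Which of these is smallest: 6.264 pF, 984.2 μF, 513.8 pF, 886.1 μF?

6.264 pF

6.264 pF = 0.000000000006264 F
984.2 μF = 0.0009842 F
513.8 pF = 0.0000000005138 F
886.1 μF = 0.0008861 F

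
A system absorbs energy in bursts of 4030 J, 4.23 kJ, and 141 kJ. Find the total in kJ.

149.26 kJ

In kJ:
  4030 J = 4030e-3 kJ = 4.03
  4.23 kJ → 4.23
  141 kJ → 141
Sum: 4.03 + 4.23 + 141 = 149.26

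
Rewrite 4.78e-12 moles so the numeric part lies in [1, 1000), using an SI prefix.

= 4.78e-12 moles; 1e-12 is pico.

4.78 picomoles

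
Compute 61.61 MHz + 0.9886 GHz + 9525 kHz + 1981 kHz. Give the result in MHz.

1061.716 MHz

In MHz:
  61.61 MHz → 61.61
  0.9886 GHz = 0.9886 × 10³ MHz = 988.6
  9525 kHz = 9525 × 10⁻³ MHz = 9.525
  1981 kHz = 1981 × 10⁻³ MHz = 1.981
Sum: 61.61 + 988.6 + 9.525 + 1.981 = 1061.716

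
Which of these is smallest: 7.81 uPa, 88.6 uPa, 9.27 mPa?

7.81 uPa

7.81 uPa = 0.00000781 Pa
88.6 uPa = 0.0000886 Pa
9.27 mPa = 0.00927 Pa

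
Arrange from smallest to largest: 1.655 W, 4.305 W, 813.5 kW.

1.655 W < 4.305 W < 813.5 kW

1.655 W = 1.655 W
4.305 W = 4.305 W
813.5 kW = 813500 W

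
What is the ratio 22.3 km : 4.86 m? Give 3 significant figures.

(22.3 × 10^3) / (4.86) = 4.588 × 10^3

4590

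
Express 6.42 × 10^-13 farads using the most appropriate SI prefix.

642 femtofarads

= 642 × 10^-15 farads; 10^-15 is femto.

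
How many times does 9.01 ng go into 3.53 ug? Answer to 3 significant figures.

392

(3.53e-6) / (9.01e-9) = 0.3918e3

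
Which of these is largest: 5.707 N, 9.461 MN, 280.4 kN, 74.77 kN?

5.707 N = 5.707 N
9.461 MN = 9461000 N
280.4 kN = 280400 N
74.77 kN = 74770 N

9.461 MN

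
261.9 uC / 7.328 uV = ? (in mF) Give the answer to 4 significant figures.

(261.9e-6) / (7.328e-6) = 35.7396 F

35740 mF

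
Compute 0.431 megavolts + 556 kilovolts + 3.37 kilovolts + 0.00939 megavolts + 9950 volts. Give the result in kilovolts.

In kilovolts:
  0.431 megavolts = 0.431 × 10³ kilovolts = 431
  556 kilovolts → 556
  3.37 kilovolts → 3.37
  0.00939 megavolts = 0.00939 × 10³ kilovolts = 9.39
  9950 volts = 9950 × 10⁻³ kilovolts = 9.95
Sum: 431 + 556 + 3.37 + 9.39 + 9.95 = 1009.71

1009.71 kilovolts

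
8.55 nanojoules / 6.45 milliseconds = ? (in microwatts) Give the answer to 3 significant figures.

(8.55e-9) / (6.45e-3) = 1.3256e-6 W

1.33 microwatts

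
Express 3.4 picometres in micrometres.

pico = 10^-12, micro = 10^-6; factor is 10^-6.
3.4 × 10^-6 = 0.0000034

0.0000034 micrometres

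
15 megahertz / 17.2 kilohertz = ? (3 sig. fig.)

872

(15e6) / (17.2e3) = 0.8721e3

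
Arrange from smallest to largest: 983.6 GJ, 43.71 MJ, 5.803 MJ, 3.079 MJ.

983.6 GJ = 983600000000 J
43.71 MJ = 43710000 J
5.803 MJ = 5803000 J
3.079 MJ = 3079000 J

3.079 MJ < 5.803 MJ < 43.71 MJ < 983.6 GJ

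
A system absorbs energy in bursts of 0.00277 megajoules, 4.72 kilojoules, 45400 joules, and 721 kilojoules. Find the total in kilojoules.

In kilojoules:
  0.00277 megajoules = 0.00277 × 10³ kilojoules = 2.77
  4.72 kilojoules → 4.72
  45400 joules = 45400 × 10⁻³ kilojoules = 45.4
  721 kilojoules → 721
Sum: 2.77 + 4.72 + 45.4 + 721 = 773.89

773.89 kilojoules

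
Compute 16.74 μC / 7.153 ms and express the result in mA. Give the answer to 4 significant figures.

2.340 mA

(16.74 × 10^-6) / (7.153 × 10^-3) = 2.34028 × 10^-3 A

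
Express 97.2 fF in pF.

femto = 10^-15, pico = 10^-12; factor is 10^-3.
97.2 × 10^-3 = 0.0972

0.0972 pF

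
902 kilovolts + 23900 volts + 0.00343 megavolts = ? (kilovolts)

929.33 kilovolts

In kilovolts:
  902 kilovolts → 902
  23900 volts = 23900e-3 kilovolts = 23.9
  0.00343 megavolts = 0.00343e3 kilovolts = 3.43
Sum: 902 + 23.9 + 3.43 = 929.33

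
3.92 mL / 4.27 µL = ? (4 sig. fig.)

(3.92 × 10^-3) / (4.27 × 10^-6) = 0.91803 × 10^3

918.0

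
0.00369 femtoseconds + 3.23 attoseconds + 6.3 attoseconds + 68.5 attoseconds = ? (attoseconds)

81.72 attoseconds

In attoseconds:
  0.00369 femtoseconds = 0.00369e3 attoseconds = 3.69
  3.23 attoseconds → 3.23
  6.3 attoseconds → 6.3
  68.5 attoseconds → 68.5
Sum: 3.69 + 3.23 + 6.3 + 68.5 = 81.72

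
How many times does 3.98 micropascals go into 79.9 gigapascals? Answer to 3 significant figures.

(79.9 × 10⁹) / (3.98 × 10⁻⁶) = 20.08 × 10¹⁵

20100000000000000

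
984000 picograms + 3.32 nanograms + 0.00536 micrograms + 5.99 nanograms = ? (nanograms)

998.67 nanograms

In nanograms:
  984000 picograms = 984000e-3 nanograms = 984
  3.32 nanograms → 3.32
  0.00536 micrograms = 0.00536e3 nanograms = 5.36
  5.99 nanograms → 5.99
Sum: 984 + 3.32 + 5.36 + 5.99 = 998.67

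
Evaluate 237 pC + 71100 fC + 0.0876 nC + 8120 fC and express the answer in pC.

403.82 pC

In pC:
  237 pC → 237
  71100 fC = 71100 × 10⁻³ pC = 71.1
  0.0876 nC = 0.0876 × 10³ pC = 87.6
  8120 fC = 8120 × 10⁻³ pC = 8.12
Sum: 237 + 71.1 + 87.6 + 8.12 = 403.82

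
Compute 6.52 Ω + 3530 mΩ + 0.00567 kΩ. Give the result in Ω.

In Ω:
  6.52 Ω → 6.52
  3530 mΩ = 3530 × 10⁻³ Ω = 3.53
  0.00567 kΩ = 0.00567 × 10³ Ω = 5.67
Sum: 6.52 + 3.53 + 5.67 = 15.72

15.72 Ω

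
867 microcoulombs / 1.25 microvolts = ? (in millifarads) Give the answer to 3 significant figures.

(867 × 10⁻⁶) / (1.25 × 10⁻⁶) = 693.6 F

694000 millifarads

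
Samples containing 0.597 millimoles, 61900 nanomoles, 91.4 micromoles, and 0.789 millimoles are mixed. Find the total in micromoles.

1539.3 micromoles

In micromoles:
  0.597 millimoles = 0.597e3 micromoles = 597
  61900 nanomoles = 61900e-3 micromoles = 61.9
  91.4 micromoles → 91.4
  0.789 millimoles = 0.789e3 micromoles = 789
Sum: 597 + 61.9 + 91.4 + 789 = 1539.3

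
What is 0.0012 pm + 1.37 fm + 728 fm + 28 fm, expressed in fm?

In fm:
  0.0012 pm = 0.0012 × 10³ fm = 1.2
  1.37 fm → 1.37
  728 fm → 728
  28 fm → 28
Sum: 1.2 + 1.37 + 728 + 28 = 758.57

758.57 fm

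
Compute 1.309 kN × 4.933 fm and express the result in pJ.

6.457297 pJ

1.309 × 10³ × 4.933 × 10⁻¹⁵ = 6.457297 × 10⁻¹² J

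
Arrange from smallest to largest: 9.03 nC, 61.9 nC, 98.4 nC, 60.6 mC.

9.03 nC = 0.00000000903 C
61.9 nC = 0.0000000619 C
98.4 nC = 0.0000000984 C
60.6 mC = 0.0606 C

9.03 nC < 61.9 nC < 98.4 nC < 60.6 mC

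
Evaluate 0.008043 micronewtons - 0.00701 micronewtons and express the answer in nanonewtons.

1.033 nanonewtons

In nanonewtons:
  0.008043 micronewtons = 0.008043 × 10³ nanonewtons = 8.043
  0.00701 micronewtons = 0.00701 × 10³ nanonewtons = 7.01
Difference: 8.043 - 7.01 = 1.033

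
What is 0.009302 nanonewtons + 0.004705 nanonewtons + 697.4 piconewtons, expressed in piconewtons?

In piconewtons:
  0.009302 nanonewtons = 0.009302e3 piconewtons = 9.302
  0.004705 nanonewtons = 0.004705e3 piconewtons = 4.705
  697.4 piconewtons → 697.4
Sum: 9.302 + 4.705 + 697.4 = 711.407

711.407 piconewtons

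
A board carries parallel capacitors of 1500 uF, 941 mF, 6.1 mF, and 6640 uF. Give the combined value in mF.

955.24 mF

In mF:
  1500 uF = 1500 × 10^-3 mF = 1.5
  941 mF → 941
  6.1 mF → 6.1
  6640 uF = 6640 × 10^-3 mF = 6.64
Sum: 1.5 + 941 + 6.1 + 6.64 = 955.24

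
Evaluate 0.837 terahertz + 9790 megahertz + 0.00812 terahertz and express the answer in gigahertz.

854.91 gigahertz

In gigahertz:
  0.837 terahertz = 0.837 × 10^3 gigahertz = 837
  9790 megahertz = 9790 × 10^-3 gigahertz = 9.79
  0.00812 terahertz = 0.00812 × 10^3 gigahertz = 8.12
Sum: 837 + 9.79 + 8.12 = 854.91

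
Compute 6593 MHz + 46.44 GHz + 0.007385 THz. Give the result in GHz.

60.418 GHz

In GHz:
  6593 MHz = 6593 × 10⁻³ GHz = 6.593
  46.44 GHz → 46.44
  0.007385 THz = 0.007385 × 10³ GHz = 7.385
Sum: 6.593 + 46.44 + 7.385 = 60.418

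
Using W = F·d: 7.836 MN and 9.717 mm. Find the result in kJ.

76.142412 kJ

7.836e6 × 9.717e-3 = 76.142412e3 J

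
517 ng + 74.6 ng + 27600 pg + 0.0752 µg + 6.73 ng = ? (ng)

701.13 ng

In ng:
  517 ng → 517
  74.6 ng → 74.6
  27600 pg = 27600 × 10^-3 ng = 27.6
  0.0752 µg = 0.0752 × 10^3 ng = 75.2
  6.73 ng → 6.73
Sum: 517 + 74.6 + 27.6 + 75.2 + 6.73 = 701.13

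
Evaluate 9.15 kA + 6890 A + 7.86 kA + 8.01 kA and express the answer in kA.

In kA:
  9.15 kA → 9.15
  6890 A = 6890e-3 kA = 6.89
  7.86 kA → 7.86
  8.01 kA → 8.01
Sum: 9.15 + 6.89 + 7.86 + 8.01 = 31.91

31.91 kA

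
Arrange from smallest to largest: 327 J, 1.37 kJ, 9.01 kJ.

327 J = 327 J
1.37 kJ = 1370 J
9.01 kJ = 9010 J

327 J < 1.37 kJ < 9.01 kJ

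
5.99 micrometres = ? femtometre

5990000000 femtometres

micro = 10⁻⁶, femto = 10⁻¹⁵; factor is 10⁹.
5.99 × 10⁹ = 5990000000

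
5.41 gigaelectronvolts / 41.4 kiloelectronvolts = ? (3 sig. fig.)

131000

(5.41e9) / (41.4e3) = 0.1307e6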